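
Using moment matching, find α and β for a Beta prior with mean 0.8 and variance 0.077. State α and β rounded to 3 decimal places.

α = 0.862, β = 0.216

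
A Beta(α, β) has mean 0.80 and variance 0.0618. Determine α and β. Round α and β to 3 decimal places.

Let s = α+β. The Beta variance is μ(1−μ)/(s+1).
So s+1 = μ(1−μ)/σ² = (0.80×0.20)/0.0618 = 0.1600/0.0618 = 2.5890, giving s = 1.5890.
Then α = μs = 0.80×1.5890 = 1.271 and β = (1−μ)s = 0.20×1.5890 = 0.318.

α = 1.271, β = 0.318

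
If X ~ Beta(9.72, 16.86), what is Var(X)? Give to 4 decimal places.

0.0084

α+β = 26.58 and αβ = 163.8792, so Var = αβ/[(α+β)²(α+β+1)] = 163.8792/19485.170712 = 0.0084.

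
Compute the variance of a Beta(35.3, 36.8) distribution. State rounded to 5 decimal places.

μ = 35.3/72.1 = 0.489598; Var = μ(1−μ)/(α+β+1) = 0.2498918/73.1 = 0.00342.

0.00342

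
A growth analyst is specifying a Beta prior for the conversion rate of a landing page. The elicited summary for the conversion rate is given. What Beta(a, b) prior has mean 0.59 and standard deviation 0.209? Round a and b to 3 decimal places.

a = 2.677, b = 1.861

σ² = 0.209² = 0.043681.
With s = a+b, Var = μ(1−μ)/(s+1), so s+1 = (0.59×0.41)/0.043681 = 5.5379 and s = 4.5379.
a = μs = 2.677, b = (1−μ)s = 1.861.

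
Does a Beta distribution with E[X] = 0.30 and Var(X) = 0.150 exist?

Yes

For any Beta, Var(X) < E[X]·(1−E[X]).
Here μ(1−μ) = 0.30×0.70 = 0.2100, and 0.150 < 0.2100.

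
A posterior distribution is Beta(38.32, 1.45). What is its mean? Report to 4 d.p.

0.9635

E[X] = α/(α+β) = 38.32/39.77 = 0.9635.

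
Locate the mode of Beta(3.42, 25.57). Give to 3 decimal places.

With α,β > 1, mode = (α−1)/(α+β−2) = 2.42/26.99 = 0.090.

0.090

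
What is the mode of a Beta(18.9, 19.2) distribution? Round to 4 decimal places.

The density x^(α−1)(1−x)^(β−1) is maximised at (α−1)/(α+β−2) = 17.9/36.1 = 0.4958.

0.4958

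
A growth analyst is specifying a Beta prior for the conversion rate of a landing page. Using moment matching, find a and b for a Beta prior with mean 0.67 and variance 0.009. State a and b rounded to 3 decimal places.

a = 15.790, b = 7.777

By moment matching, a+b = μ(1−μ)/σ² − 1 = (0.67·0.33)/0.009 − 1 = 24.5667 − 1 = 23.5667.
Since a/(a+b) = μ, a = 0.67·23.5667 = 15.790 and b = 0.33·23.5667 = 7.777.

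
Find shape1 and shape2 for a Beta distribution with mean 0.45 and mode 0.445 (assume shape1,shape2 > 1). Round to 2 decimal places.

Let s = shape1+shape2. Mean gives shape1 = μs = 0.45s; mode gives (shape1−1)/(s−2) = 0.445.
Substituting: 0.45s − 1 = 0.445(s−2) = 0.445s − 0.890, so 0.005s = 0.110 and s = 22.0000.
Then shape1 = 0.45×22.0000 = 9.90 and shape2 = s−shape1 = 12.10.

shape1 = 9.90, shape2 = 12.10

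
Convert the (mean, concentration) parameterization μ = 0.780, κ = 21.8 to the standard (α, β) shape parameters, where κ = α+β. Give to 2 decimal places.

Split κ in proportion μ : (1−μ): α = 0.780·21.8 = 17.00, β = 21.8 − 17.00 = 4.80.

α = 17.00, β = 4.80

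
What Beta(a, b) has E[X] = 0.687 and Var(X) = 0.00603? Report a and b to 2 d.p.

a = 23.81, b = 10.85

By moment matching, a+b = μ(1−μ)/σ² − 1 = (0.687·0.313)/0.00603 − 1 = 35.6602 − 1 = 34.6602.
Since a/(a+b) = μ, a = 0.687·34.6602 = 23.81 and b = 0.313·34.6602 = 10.85.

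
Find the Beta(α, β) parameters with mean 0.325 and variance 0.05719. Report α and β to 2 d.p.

By moment matching, α+β = μ(1−μ)/σ² − 1 = (0.325·0.675)/0.05719 − 1 = 3.8359 − 1 = 2.8359.
Since α/(α+β) = μ, α = 0.325·2.8359 = 0.92 and β = 0.675·2.8359 = 1.91.

α = 0.92, β = 1.91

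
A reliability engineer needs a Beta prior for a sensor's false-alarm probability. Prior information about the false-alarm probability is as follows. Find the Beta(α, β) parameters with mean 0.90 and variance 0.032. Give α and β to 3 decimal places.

α = 1.631, β = 0.181

Let s = α+β. The Beta variance is μ(1−μ)/(s+1).
So s+1 = μ(1−μ)/σ² = (0.90×0.10)/0.032 = 0.0900/0.032 = 2.8125, giving s = 1.8125.
Then α = μs = 0.90×1.8125 = 1.631 and β = (1−μ)s = 0.10×1.8125 = 0.181.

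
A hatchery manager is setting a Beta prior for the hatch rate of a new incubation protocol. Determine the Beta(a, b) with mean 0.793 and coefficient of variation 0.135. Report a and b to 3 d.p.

Var = (CV·μ)² = (0.135×0.793)² = 0.011461.
a+b = μ(1−μ)/Var − 1 = 0.164151/0.011461 − 1 = 13.3229.
Thus a = 0.793·13.3229 = 10.565 and b = 0.207·13.3229 = 2.758.

a = 10.565, b = 2.758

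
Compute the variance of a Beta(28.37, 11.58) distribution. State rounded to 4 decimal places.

0.0050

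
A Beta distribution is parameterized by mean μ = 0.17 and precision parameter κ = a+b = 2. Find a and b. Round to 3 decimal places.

a = μκ = 0.17×2 = 0.340 and b = (1−μ)κ = 0.83×2 = 1.660.

a = 0.340, b = 1.660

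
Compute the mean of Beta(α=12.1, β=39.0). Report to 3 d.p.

0.237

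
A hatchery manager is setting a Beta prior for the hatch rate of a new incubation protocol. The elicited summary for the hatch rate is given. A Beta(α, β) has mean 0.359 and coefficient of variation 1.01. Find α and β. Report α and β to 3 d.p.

σ = CV·μ = 1.01×0.359 = 0.36259, so σ² = 0.131472.
s+1 = μ(1−μ)/σ² = 0.230119/0.131472 = 1.7503, so s = α+β = 0.7503.
α = μs = 0.269, β = (1−μ)s = 0.481.

α = 0.269, β = 0.481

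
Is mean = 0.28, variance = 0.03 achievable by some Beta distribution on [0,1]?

For any Beta, Var(X) < E[X]·(1−E[X]).
Here μ(1−μ) = 0.28×0.72 = 0.2016, and 0.03 < 0.2016.

Yes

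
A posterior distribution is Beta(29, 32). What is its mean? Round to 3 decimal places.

E[X] = α/(α+β) = 29/61 = 0.475.

0.475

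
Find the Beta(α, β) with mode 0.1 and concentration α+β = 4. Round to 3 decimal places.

Mode = (α−1)/(κ−2) with κ = α+β, so α−1 = 0.1·2 = 0.200.
α = 1.200; β = κ − α = 2.800.

α = 1.200, β = 2.800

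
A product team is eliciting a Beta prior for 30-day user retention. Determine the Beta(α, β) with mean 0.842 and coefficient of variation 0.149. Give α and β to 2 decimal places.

α = 6.27, β = 1.18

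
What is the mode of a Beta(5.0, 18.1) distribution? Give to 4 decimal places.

0.1896

With α,β > 1, mode = (α−1)/(α+β−2) = 4.0/21.1 = 0.1896.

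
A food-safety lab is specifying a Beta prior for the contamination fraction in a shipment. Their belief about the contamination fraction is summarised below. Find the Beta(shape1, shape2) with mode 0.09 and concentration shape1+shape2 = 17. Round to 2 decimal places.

shape1 = 2.35, shape2 = 14.65

Mode = (shape1−1)/(κ−2) with κ = shape1+shape2, so shape1−1 = 0.09·15 = 1.35.
shape1 = 2.35; shape2 = κ − shape1 = 14.65.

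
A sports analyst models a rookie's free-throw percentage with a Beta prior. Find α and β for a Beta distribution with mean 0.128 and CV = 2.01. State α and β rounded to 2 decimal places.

α = 0.09, β = 0.60

σ = CV·μ = 2.01×0.128 = 0.25728, so σ² = 0.066193.
s+1 = μ(1−μ)/σ² = 0.111616/0.066193 = 1.6862, so s = α+β = 0.6862.
α = μs = 0.09, β = (1−μ)s = 0.60.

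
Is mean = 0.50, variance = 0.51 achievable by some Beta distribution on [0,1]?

For any Beta, Var(X) < E[X]·(1−E[X]).
Here μ(1−μ) = 0.50×0.50 = 0.2500, and 0.51 ≥ 0.2500.

No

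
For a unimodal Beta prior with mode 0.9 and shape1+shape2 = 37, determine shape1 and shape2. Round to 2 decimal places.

shape1 = 32.50, shape2 = 4.50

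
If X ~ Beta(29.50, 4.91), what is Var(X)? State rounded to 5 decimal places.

0.00345

α+β = 34.41 and αβ = 144.8450, so Var = αβ/[(α+β)²(α+β+1)] = 144.8450/41927.143221 = 0.00345.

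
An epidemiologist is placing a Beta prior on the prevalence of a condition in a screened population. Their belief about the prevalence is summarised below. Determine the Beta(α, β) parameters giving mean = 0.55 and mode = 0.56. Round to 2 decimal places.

α = 6.60, β = 5.40

With s = α+β: μ = α/s and mode = (α−1)/(s−2). Eliminating α = μs,
μs − 1 = m(s−2) ⇒ s(μ−m) = 1−2m ⇒ s = -0.12/-0.01 = 12.0000.
So α = μs = 6.60, β = (1−μ)s = 5.40.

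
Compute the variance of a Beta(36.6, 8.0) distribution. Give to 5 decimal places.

Var = αβ/[(α+β)²(α+β+1)] = (36.6×8.0)/(44.6²×45.6) = 292.80/90705.696 = 0.00323.

0.00323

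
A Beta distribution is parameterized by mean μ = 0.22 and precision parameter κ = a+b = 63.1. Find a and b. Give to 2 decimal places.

Split κ in proportion μ : (1−μ): a = 0.22·63.1 = 13.88, b = 63.1 − 13.88 = 49.22.

a = 13.88, b = 49.22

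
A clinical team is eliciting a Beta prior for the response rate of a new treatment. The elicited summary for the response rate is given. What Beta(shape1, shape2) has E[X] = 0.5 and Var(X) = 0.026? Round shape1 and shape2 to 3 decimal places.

By moment matching, shape1+shape2 = μ(1−μ)/σ² − 1 = (0.5·0.5)/0.026 − 1 = 9.6154 − 1 = 8.6154.
Since shape1/(shape1+shape2) = μ, shape1 = 0.5·8.6154 = 4.308 and shape2 = 0.5·8.6154 = 4.308.

shape1 = 4.308, shape2 = 4.308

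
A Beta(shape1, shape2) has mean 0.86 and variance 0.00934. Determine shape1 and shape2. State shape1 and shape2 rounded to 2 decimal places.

shape1 = 10.23, shape2 = 1.66

Write ν = shape1+shape2; then shape1 = μν and Var = μ(1−μ)/(ν+1).
ν = μ(1−μ)/Var − 1 = 0.1204/0.00934 − 1 = 11.8908.
shape1 = 0.86·11.8908 = 10.23, shape2 = 0.14·11.8908 = 1.66.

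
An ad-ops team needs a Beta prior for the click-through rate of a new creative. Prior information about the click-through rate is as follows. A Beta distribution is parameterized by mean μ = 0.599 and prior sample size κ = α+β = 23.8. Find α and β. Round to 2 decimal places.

α = μκ = 0.599×23.8 = 14.26 and β = (1−μ)κ = 0.401×23.8 = 9.54.

α = 14.26, β = 9.54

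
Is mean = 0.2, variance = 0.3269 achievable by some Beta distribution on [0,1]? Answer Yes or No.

For any Beta, Var(X) < E[X]·(1−E[X]).
Here μ(1−μ) = 0.2×0.8 = 0.16, and 0.3269 ≥ 0.16.

No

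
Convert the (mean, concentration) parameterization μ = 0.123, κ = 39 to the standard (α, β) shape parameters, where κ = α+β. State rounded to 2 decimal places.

α = 4.80, β = 34.20

α = μκ = 0.123×39 = 4.80 and β = (1−μ)κ = 0.877×39 = 34.20.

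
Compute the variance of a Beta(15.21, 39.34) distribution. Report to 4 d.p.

0.0036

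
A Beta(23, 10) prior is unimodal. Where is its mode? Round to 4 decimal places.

0.7097

With α,β > 1, mode = (α−1)/(α+β−2) = 22/31 = 0.7097.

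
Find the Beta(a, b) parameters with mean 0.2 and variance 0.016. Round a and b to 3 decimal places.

a = 1.800, b = 7.200

By moment matching, a+b = μ(1−μ)/σ² − 1 = (0.2·0.8)/0.016 − 1 = 10.0000 − 1 = 9.0000.
Since a/(a+b) = μ, a = 0.2·9.0000 = 1.800 and b = 0.8·9.0000 = 7.200.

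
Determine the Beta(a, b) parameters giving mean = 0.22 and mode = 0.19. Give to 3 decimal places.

Let s = a+b. Mean gives a = μs = 0.22s; mode gives (a−1)/(s−2) = 0.19.
Substituting: 0.22s − 1 = 0.19(s−2) = 0.19s − 0.38, so 0.03s = 0.62 and s = 20.6667.
Then a = 0.22×20.6667 = 4.547 and b = s−a = 16.120.

a = 4.547, b = 16.120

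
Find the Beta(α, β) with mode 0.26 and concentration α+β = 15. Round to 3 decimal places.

α = 4.380, β = 10.620

Mode = (α−1)/(κ−2) with κ = α+β, so α−1 = 0.26·13 = 3.380.
α = 4.380; β = κ − α = 10.620.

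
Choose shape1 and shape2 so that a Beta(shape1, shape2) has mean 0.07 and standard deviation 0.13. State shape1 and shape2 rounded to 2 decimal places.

σ² = 0.13² = 0.0169.
With s = shape1+shape2, Var = μ(1−μ)/(s+1), so s+1 = (0.07×0.93)/0.0169 = 3.8521 and s = 2.8521.
shape1 = μs = 0.20, shape2 = (1−μ)s = 2.65.

shape1 = 0.20, shape2 = 2.65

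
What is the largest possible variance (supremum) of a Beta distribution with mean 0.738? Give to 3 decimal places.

0.193

For fixed mean μ the Beta variance is μ(1−μ)/(α+β+1), increasing as α+β decreases.
Its least upper bound (not attained) is μ(1−μ) = 0.738·0.262 = 0.193.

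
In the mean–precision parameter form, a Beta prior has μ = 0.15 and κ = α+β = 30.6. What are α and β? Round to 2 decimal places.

Split κ in proportion μ : (1−μ): α = 0.15·30.6 = 4.59, β = 30.6 − 4.59 = 26.01.

α = 4.59, β = 26.01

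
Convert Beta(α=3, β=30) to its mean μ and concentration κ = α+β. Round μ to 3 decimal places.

κ = α+β = 3+30 = 33; μ = α/κ = 3/33 = 0.091.

μ = 0.091, κ = 33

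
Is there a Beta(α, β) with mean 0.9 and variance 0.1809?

No

The Beta variance bound is σ² < μ(1−μ).
Here μ(1−μ) = 0.9×0.1 = 0.09, and 0.1809 ≥ 0.09.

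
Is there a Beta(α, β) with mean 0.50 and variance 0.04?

A Beta with mean μ has variance μ(1−μ)/(α+β+1) < μ(1−μ).
Here μ(1−μ) = 0.50×0.50 = 0.2500, and 0.04 < 0.2500.

Yes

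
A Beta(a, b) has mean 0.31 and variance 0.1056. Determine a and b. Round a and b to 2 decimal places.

By moment matching, a+b = μ(1−μ)/σ² − 1 = (0.31·0.69)/0.1056 − 1 = 2.0256 − 1 = 1.0256.
Since a/(a+b) = μ, a = 0.31·1.0256 = 0.32 and b = 0.69·1.0256 = 0.71.

a = 0.32, b = 0.71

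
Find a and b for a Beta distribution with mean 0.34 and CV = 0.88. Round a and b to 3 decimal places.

Var = (CV·μ)² = (0.88×0.34)² = 0.089521.
a+b = μ(1−μ)/Var − 1 = 0.2244/0.089521 − 1 = 1.5067.
Thus a = 0.34·1.5067 = 0.512 and b = 0.66·1.5067 = 0.994.

a = 0.512, b = 0.994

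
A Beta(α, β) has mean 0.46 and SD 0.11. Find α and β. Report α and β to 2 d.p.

σ² = 0.11² = 0.0121.
With s = α+β, Var = μ(1−μ)/(s+1), so s+1 = (0.46×0.54)/0.0121 = 20.5289 and s = 19.5289.
α = μs = 8.98, β = (1−μ)s = 10.55.

α = 8.98, β = 10.55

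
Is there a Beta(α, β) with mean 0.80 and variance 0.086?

Yes

A Beta with mean μ has variance μ(1−μ)/(α+β+1) < μ(1−μ).
Here μ(1−μ) = 0.80×0.20 = 0.1600, and 0.086 < 0.1600.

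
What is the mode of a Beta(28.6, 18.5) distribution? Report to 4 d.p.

With α,β > 1, mode = (α−1)/(α+β−2) = 27.6/45.1 = 0.6120.

0.6120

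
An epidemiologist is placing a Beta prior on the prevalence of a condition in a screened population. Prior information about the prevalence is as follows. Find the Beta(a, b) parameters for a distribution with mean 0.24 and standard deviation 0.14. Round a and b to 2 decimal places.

a = 1.99, b = 6.31

Variance = 0.14² = 0.0196. The moment-matching identity a+b = μ(1−μ)/Var − 1 gives
a+b = 0.1824/0.0196 − 1 = 8.3061, so a = μ·8.3061 = 1.99 and b = (1−μ)·8.3061 = 6.31.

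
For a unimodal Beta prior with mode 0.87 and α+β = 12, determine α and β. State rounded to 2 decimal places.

α = 9.70, β = 2.30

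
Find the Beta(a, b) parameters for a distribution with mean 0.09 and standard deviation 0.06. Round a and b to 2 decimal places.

a = 1.96, b = 19.79

σ² = 0.06² = 0.0036.
With s = a+b, Var = μ(1−μ)/(s+1), so s+1 = (0.09×0.91)/0.0036 = 22.7500 and s = 21.7500.
a = μs = 1.96, b = (1−μ)s = 19.79.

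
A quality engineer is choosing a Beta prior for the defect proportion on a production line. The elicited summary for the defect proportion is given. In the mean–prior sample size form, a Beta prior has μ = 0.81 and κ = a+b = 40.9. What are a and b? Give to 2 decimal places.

Split κ in proportion μ : (1−μ): a = 0.81·40.9 = 33.13, b = 40.9 − 33.13 = 7.77.

a = 33.13, b = 7.77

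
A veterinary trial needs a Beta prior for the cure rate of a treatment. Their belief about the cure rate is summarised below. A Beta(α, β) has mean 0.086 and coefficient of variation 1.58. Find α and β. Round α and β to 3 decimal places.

σ = CV·μ = 1.58×0.086 = 0.13588, so σ² = 0.018463.
s+1 = μ(1−μ)/σ² = 0.078604/0.018463 = 4.2573, so s = α+β = 3.2573.
α = μs = 0.280, β = (1−μ)s = 2.977.

α = 0.280, β = 2.977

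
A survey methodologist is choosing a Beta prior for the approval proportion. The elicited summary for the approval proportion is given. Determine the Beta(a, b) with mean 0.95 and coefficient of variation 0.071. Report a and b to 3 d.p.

a = 8.969, b = 0.472

Var = (CV·μ)² = (0.071×0.95)² = 0.004550.
a+b = μ(1−μ)/Var − 1 = 0.0475/0.004550 − 1 = 9.4407.
Thus a = 0.95·9.4407 = 8.969 and b = 0.05·9.4407 = 0.472.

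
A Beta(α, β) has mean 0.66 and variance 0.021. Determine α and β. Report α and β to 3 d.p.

By moment matching, α+β = μ(1−μ)/σ² − 1 = (0.66·0.34)/0.021 − 1 = 10.6857 − 1 = 9.6857.
Since α/(α+β) = μ, α = 0.66·9.6857 = 6.393 and β = 0.34·9.6857 = 3.293.

α = 6.393, β = 3.293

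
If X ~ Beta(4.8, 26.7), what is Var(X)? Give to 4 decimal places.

μ = 4.8/31.5 = 0.152381; Var = μ(1−μ)/(α+β+1) = 0.1291610/32.5 = 0.0040.

0.0040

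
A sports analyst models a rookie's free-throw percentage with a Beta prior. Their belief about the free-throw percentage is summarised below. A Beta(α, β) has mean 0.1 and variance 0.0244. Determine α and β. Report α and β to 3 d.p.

α = 0.269, β = 2.420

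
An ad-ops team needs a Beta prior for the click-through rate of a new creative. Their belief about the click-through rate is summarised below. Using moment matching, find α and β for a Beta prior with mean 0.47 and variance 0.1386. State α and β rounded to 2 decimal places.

Let s = α+β. The Beta variance is μ(1−μ)/(s+1).
So s+1 = μ(1−μ)/σ² = (0.47×0.53)/0.1386 = 0.2491/0.1386 = 1.7973, giving s = 0.7973.
Then α = μs = 0.47×0.7973 = 0.37 and β = (1−μ)s = 0.53×0.7973 = 0.42.

α = 0.37, β = 0.42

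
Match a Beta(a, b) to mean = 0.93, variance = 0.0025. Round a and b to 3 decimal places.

Write ν = a+b; then a = μν and Var = μ(1−μ)/(ν+1).
ν = μ(1−μ)/Var − 1 = 0.0651/0.0025 − 1 = 25.0400.
a = 0.93·25.0400 = 23.287, b = 0.07·25.0400 = 1.753.

a = 23.287, b = 1.753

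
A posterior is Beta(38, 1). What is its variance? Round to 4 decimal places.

0.0006

α+β = 39 and αβ = 38, so Var = αβ/[(α+β)²(α+β+1)] = 38/60840 = 0.0006.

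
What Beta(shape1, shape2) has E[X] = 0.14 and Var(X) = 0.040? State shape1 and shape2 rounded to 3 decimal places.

shape1 = 0.281, shape2 = 1.729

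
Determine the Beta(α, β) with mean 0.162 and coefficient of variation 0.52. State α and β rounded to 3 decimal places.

α = 2.937, β = 15.193

Var = (CV·μ)² = (0.52×0.162)² = 0.007096.
α+β = μ(1−μ)/Var − 1 = 0.135756/0.007096 − 1 = 18.1303.
Thus α = 0.162·18.1303 = 2.937 and β = 0.838·18.1303 = 15.193.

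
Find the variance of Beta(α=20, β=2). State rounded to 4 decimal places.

0.0036

μ = 20/22 = 0.909091; Var = μ(1−μ)/(α+β+1) = 0.0826446/23 = 0.0036.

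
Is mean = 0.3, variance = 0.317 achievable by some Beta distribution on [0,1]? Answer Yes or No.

No

A Beta with mean μ has variance μ(1−μ)/(α+β+1) < μ(1−μ).
Here μ(1−μ) = 0.3×0.7 = 0.21, and 0.317 ≥ 0.21.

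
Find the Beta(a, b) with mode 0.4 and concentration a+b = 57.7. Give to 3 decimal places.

Since the density peak of Beta(a,b) is at (a−1)/(a+b−2),
a = 1 + 0.4(57.7−2) = 23.280 and b = 57.7 − 23.280 = 34.420.

a = 23.280, b = 34.420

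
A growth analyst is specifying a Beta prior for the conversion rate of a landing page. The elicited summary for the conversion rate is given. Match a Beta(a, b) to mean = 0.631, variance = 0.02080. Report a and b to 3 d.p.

a = 6.433, b = 3.762

Let s = a+b. The Beta variance is μ(1−μ)/(s+1).
So s+1 = μ(1−μ)/σ² = (0.631×0.369)/0.02080 = 0.232839/0.02080 = 11.1942, giving s = 10.1942.
Then a = μs = 0.631×10.1942 = 6.433 and b = (1−μ)s = 0.369×10.1942 = 3.762.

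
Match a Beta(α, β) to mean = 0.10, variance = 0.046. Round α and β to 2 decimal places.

Write ν = α+β; then α = μν and Var = μ(1−μ)/(ν+1).
ν = μ(1−μ)/Var − 1 = 0.0900/0.046 − 1 = 0.9565.
α = 0.10·0.9565 = 0.10, β = 0.90·0.9565 = 0.86.

α = 0.10, β = 0.86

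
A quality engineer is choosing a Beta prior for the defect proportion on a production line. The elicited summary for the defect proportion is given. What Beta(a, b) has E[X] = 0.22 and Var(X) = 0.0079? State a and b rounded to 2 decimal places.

a = 4.56, b = 16.16

Write ν = a+b; then a = μν and Var = μ(1−μ)/(ν+1).
ν = μ(1−μ)/Var − 1 = 0.1716/0.0079 − 1 = 20.7215.
a = 0.22·20.7215 = 4.56, b = 0.78·20.7215 = 16.16.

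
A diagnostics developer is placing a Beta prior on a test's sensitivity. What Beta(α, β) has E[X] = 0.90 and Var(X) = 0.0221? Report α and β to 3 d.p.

α = 2.765, β = 0.307

Let s = α+β. The Beta variance is μ(1−μ)/(s+1).
So s+1 = μ(1−μ)/σ² = (0.90×0.10)/0.0221 = 0.0900/0.0221 = 4.0724, giving s = 3.0724.
Then α = μs = 0.90×3.0724 = 2.765 and β = (1−μ)s = 0.10×3.0724 = 0.307.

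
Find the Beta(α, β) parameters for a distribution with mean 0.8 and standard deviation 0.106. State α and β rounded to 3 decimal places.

α = 10.592, β = 2.648

σ² = 0.106² = 0.011236.
With s = α+β, Var = μ(1−μ)/(s+1), so s+1 = (0.8×0.2)/0.011236 = 14.2399 and s = 13.2399.
α = μs = 10.592, β = (1−μ)s = 2.648.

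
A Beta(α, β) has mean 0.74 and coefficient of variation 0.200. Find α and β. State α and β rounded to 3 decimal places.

Var = (CV·μ)² = (0.200×0.74)² = 0.021904.
α+β = μ(1−μ)/Var − 1 = 0.1924/0.021904 − 1 = 7.7838.
Thus α = 0.74·7.7838 = 5.760 and β = 0.26·7.7838 = 2.024.

α = 5.760, β = 2.024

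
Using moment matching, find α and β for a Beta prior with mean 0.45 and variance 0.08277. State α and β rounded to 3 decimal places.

α = 0.896, β = 1.095

By moment matching, α+β = μ(1−μ)/σ² − 1 = (0.45·0.55)/0.08277 − 1 = 2.9902 − 1 = 1.9902.
Since α/(α+β) = μ, α = 0.45·1.9902 = 0.896 and β = 0.55·1.9902 = 1.095.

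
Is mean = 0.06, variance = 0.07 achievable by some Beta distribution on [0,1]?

For any Beta, Var(X) < E[X]·(1−E[X]).
Here μ(1−μ) = 0.06×0.94 = 0.0564, and 0.07 ≥ 0.0564.

No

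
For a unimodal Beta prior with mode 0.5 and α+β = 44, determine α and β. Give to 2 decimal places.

α = 22.00, β = 22.00

Since the density peak of Beta(α,β) is at (α−1)/(α+β−2),
α = 1 + 0.5(44−2) = 22.00 and β = 44 − 22.00 = 22.00.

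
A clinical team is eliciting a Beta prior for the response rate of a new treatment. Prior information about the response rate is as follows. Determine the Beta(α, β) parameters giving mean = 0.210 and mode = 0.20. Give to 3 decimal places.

α = 12.600, β = 47.400

Let s = α+β. Mean gives α = μs = 0.210s; mode gives (α−1)/(s−2) = 0.20.
Substituting: 0.210s − 1 = 0.20(s−2) = 0.20s − 0.40, so 0.010s = 0.60 and s = 60.0000.
Then α = 0.210×60.0000 = 12.600 and β = s−α = 47.400.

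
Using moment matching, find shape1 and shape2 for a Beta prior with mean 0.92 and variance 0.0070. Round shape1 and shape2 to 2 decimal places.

Write ν = shape1+shape2; then shape1 = μν and Var = μ(1−μ)/(ν+1).
ν = μ(1−μ)/Var − 1 = 0.0736/0.0070 − 1 = 9.5143.
shape1 = 0.92·9.5143 = 8.75, shape2 = 0.08·9.5143 = 0.76.

shape1 = 8.75, shape2 = 0.76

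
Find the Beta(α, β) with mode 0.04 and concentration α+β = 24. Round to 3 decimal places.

α = 1.880, β = 22.120

Since the density peak of Beta(α,β) is at (α−1)/(α+β−2),
α = 1 + 0.04(24−2) = 1.880 and β = 24 − 1.880 = 22.120.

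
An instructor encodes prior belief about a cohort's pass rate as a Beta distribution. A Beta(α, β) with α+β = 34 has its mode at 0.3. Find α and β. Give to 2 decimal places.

Since the density peak of Beta(α,β) is at (α−1)/(α+β−2),
α = 1 + 0.3(34−2) = 10.60 and β = 34 − 10.60 = 23.40.

α = 10.60, β = 23.40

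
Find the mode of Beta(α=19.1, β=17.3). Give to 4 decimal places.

The density x^(α−1)(1−x)^(β−1) is maximised at (α−1)/(α+β−2) = 18.1/34.4 = 0.5262.

0.5262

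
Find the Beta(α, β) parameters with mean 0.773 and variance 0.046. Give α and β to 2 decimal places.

α = 2.18, β = 0.64

By moment matching, α+β = μ(1−μ)/σ² − 1 = (0.773·0.227)/0.046 − 1 = 3.8146 − 1 = 2.8146.
Since α/(α+β) = μ, α = 0.773·2.8146 = 2.18 and β = 0.227·2.8146 = 0.64.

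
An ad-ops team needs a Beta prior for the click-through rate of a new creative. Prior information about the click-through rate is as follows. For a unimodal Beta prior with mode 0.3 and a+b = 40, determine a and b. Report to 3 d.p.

Mode = (a−1)/(κ−2) with κ = a+b, so a−1 = 0.3·38 = 11.400.
a = 12.400; b = κ − a = 27.600.

a = 12.400, b = 27.600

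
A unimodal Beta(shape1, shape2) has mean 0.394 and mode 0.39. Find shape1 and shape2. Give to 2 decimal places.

shape1 = 21.67, shape2 = 33.33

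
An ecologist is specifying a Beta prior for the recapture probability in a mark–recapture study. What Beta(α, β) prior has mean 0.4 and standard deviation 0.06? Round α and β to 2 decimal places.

α = 26.27, β = 39.40

First σ² = 0.0036. Setting α = μn, β = (1−μ)n with n = α+β,
μ(1−μ)/(n+1) = 0.0036 ⇒ n+1 = 0.24/0.0036 = 66.6667 ⇒ n = 65.6667.
Hence α = 0.4×65.6667 = 26.27, β = 0.6×65.6667 = 39.40.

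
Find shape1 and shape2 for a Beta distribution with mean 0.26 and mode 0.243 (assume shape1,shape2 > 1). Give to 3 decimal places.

shape1 = 7.861, shape2 = 22.374

With s = shape1+shape2: μ = shape1/s and mode = (shape1−1)/(s−2). Eliminating shape1 = μs,
μs − 1 = m(s−2) ⇒ s(μ−m) = 1−2m ⇒ s = 0.514/0.017 = 30.2353.
So shape1 = μs = 7.861, shape2 = (1−μ)s = 22.374.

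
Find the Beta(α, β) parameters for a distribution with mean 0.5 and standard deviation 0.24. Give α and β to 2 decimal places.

α = 1.67, β = 1.67

Variance = 0.24² = 0.0576. The moment-matching identity α+β = μ(1−μ)/Var − 1 gives
α+β = 0.25/0.0576 − 1 = 3.3403, so α = μ·3.3403 = 1.67 and β = (1−μ)·3.3403 = 1.67.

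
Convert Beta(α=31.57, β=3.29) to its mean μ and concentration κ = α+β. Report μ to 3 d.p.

κ = α+β = 31.57+3.29 = 34.86; μ = α/κ = 31.57/34.86 = 0.906.

μ = 0.906, κ = 34.86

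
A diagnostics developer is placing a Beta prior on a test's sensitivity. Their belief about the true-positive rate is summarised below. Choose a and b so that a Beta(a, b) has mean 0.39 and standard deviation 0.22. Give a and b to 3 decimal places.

Variance = 0.22² = 0.0484. The moment-matching identity a+b = μ(1−μ)/Var − 1 gives
a+b = 0.2379/0.0484 − 1 = 3.9153, so a = μ·3.9153 = 1.527 and b = (1−μ)·3.9153 = 2.388.

a = 1.527, b = 2.388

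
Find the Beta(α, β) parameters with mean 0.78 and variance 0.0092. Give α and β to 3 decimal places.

α = 13.769, β = 3.883

By moment matching, α+β = μ(1−μ)/σ² − 1 = (0.78·0.22)/0.0092 − 1 = 18.6522 − 1 = 17.6522.
Since α/(α+β) = μ, α = 0.78·17.6522 = 13.769 and β = 0.22·17.6522 = 3.883.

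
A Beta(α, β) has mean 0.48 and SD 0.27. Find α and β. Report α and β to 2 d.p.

Variance = 0.27² = 0.0729. The moment-matching identity α+β = μ(1−μ)/Var − 1 gives
α+β = 0.2496/0.0729 − 1 = 2.4239, so α = μ·2.4239 = 1.16 and β = (1−μ)·2.4239 = 1.26.

α = 1.16, β = 1.26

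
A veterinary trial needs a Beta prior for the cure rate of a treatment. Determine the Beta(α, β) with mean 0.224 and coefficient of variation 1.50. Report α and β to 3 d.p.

Var = (CV·μ)² = (1.50×0.224)² = 0.112896.
α+β = μ(1−μ)/Var − 1 = 0.173824/0.112896 − 1 = 0.5397.
Thus α = 0.224·0.5397 = 0.121 and β = 0.776·0.5397 = 0.419.

α = 0.121, β = 0.419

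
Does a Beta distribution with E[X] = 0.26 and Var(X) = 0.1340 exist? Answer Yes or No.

Yes

For any Beta, Var(X) < E[X]·(1−E[X]).
Here μ(1−μ) = 0.26×0.74 = 0.1924, and 0.1340 < 0.1924.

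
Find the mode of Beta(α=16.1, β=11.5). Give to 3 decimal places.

The density x^(α−1)(1−x)^(β−1) is maximised at (α−1)/(α+β−2) = 15.1/25.6 = 0.590.

0.590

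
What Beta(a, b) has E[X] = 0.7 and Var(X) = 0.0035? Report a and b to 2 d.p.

a = 41.30, b = 17.70

By moment matching, a+b = μ(1−μ)/σ² − 1 = (0.7·0.3)/0.0035 − 1 = 60.0000 − 1 = 59.0000.
Since a/(a+b) = μ, a = 0.7·59.0000 = 41.30 and b = 0.3·59.0000 = 17.70.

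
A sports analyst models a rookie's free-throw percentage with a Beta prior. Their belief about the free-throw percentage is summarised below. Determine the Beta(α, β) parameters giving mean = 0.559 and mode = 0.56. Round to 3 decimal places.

α = 67.080, β = 52.920

With s = α+β: μ = α/s and mode = (α−1)/(s−2). Eliminating α = μs,
μs − 1 = m(s−2) ⇒ s(μ−m) = 1−2m ⇒ s = -0.12/-0.001 = 120.0000.
So α = μs = 67.080, β = (1−μ)s = 52.920.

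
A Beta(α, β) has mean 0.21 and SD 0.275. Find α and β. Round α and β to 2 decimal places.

α = 0.25, β = 0.94

Variance = 0.275² = 0.075625. The moment-matching identity α+β = μ(1−μ)/Var − 1 gives
α+β = 0.1659/0.075625 − 1 = 1.1937, so α = μ·1.1937 = 0.25 and β = (1−μ)·1.1937 = 0.94.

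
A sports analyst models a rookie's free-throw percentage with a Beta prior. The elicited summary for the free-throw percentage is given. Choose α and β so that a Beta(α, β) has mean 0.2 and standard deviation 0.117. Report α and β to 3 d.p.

First σ² = 0.013689. Setting α = μn, β = (1−μ)n with n = α+β,
μ(1−μ)/(n+1) = 0.013689 ⇒ n+1 = 0.16/0.013689 = 11.6882 ⇒ n = 10.6882.
Hence α = 0.2×10.6882 = 2.138, β = 0.8×10.6882 = 8.551.

α = 2.138, β = 8.551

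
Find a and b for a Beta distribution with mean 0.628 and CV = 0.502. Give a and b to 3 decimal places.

Var = (CV·μ)² = (0.502×0.628)² = 0.099386.
a+b = μ(1−μ)/Var − 1 = 0.233616/0.099386 − 1 = 1.3506.
Thus a = 0.628·1.3506 = 0.848 and b = 0.372·1.3506 = 0.502.

a = 0.848, b = 0.502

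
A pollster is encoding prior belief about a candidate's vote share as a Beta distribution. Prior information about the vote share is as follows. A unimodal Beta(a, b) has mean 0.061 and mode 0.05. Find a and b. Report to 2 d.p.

a = 4.99, b = 76.83

Let s = a+b. Mean gives a = μs = 0.061s; mode gives (a−1)/(s−2) = 0.05.
Substituting: 0.061s − 1 = 0.05(s−2) = 0.05s − 0.10, so 0.011s = 0.90 and s = 81.8182.
Then a = 0.061×81.8182 = 4.99 and b = s−a = 76.83.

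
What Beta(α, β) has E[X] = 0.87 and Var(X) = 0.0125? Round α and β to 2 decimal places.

Let s = α+β. The Beta variance is μ(1−μ)/(s+1).
So s+1 = μ(1−μ)/σ² = (0.87×0.13)/0.0125 = 0.1131/0.0125 = 9.0480, giving s = 8.0480.
Then α = μs = 0.87×8.0480 = 7.00 and β = (1−μ)s = 0.13×8.0480 = 1.05.

α = 7.00, β = 1.05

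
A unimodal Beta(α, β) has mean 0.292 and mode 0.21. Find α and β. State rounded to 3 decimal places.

α = 2.065, β = 5.008

With s = α+β: μ = α/s and mode = (α−1)/(s−2). Eliminating α = μs,
μs − 1 = m(s−2) ⇒ s(μ−m) = 1−2m ⇒ s = 0.58/0.082 = 7.0732.
So α = μs = 2.065, β = (1−μ)s = 5.008.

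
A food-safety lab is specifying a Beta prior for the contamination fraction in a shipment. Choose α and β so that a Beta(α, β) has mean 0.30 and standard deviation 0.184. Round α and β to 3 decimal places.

α = 1.561, β = 3.642

First σ² = 0.033856. Setting α = μn, β = (1−μ)n with n = α+β,
μ(1−μ)/(n+1) = 0.033856 ⇒ n+1 = 0.2100/0.033856 = 6.2027 ⇒ n = 5.2027.
Hence α = 0.30×5.2027 = 1.561, β = 0.70×5.2027 = 3.642.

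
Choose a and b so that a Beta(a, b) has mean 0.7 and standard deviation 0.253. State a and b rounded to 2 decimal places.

Variance = 0.253² = 0.064009. The moment-matching identity a+b = μ(1−μ)/Var − 1 gives
a+b = 0.21/0.064009 − 1 = 2.2808, so a = μ·2.2808 = 1.60 and b = (1−μ)·2.2808 = 0.68.

a = 1.60, b = 0.68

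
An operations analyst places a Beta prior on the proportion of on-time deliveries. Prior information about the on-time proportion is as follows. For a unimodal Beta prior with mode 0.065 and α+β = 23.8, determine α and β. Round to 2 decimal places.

α = 2.42, β = 21.38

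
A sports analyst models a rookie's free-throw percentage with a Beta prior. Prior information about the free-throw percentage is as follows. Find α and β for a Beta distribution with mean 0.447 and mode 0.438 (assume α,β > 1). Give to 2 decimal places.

α = 6.16, β = 7.62

With s = α+β: μ = α/s and mode = (α−1)/(s−2). Eliminating α = μs,
μs − 1 = m(s−2) ⇒ s(μ−m) = 1−2m ⇒ s = 0.124/0.009 = 13.7778.
So α = μs = 6.16, β = (1−μ)s = 7.62.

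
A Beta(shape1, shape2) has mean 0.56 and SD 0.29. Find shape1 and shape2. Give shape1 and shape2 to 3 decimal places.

Variance = 0.29² = 0.0841. The moment-matching identity shape1+shape2 = μ(1−μ)/Var − 1 gives
shape1+shape2 = 0.2464/0.0841 − 1 = 1.9298, so shape1 = μ·1.9298 = 1.081 and shape2 = (1−μ)·1.9298 = 0.849.

shape1 = 1.081, shape2 = 0.849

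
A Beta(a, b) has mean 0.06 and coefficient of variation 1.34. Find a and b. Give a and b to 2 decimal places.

a = 0.46, b = 7.26

Var = (CV·μ)² = (1.34×0.06)² = 0.006464.
a+b = μ(1−μ)/Var − 1 = 0.0564/0.006464 − 1 = 7.7250.
Thus a = 0.06·7.7250 = 0.46 and b = 0.94·7.7250 = 7.26.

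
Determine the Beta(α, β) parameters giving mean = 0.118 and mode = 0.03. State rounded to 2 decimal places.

With s = α+β: μ = α/s and mode = (α−1)/(s−2). Eliminating α = μs,
μs − 1 = m(s−2) ⇒ s(μ−m) = 1−2m ⇒ s = 0.94/0.088 = 10.6818.
So α = μs = 1.26, β = (1−μ)s = 9.42.

α = 1.26, β = 9.42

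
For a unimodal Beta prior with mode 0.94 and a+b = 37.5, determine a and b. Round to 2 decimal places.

Mode = (a−1)/(κ−2) with κ = a+b, so a−1 = 0.94·35.5 = 33.37.
a = 34.37; b = κ − a = 3.13.

a = 34.37, b = 3.13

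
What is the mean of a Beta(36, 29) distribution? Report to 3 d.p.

0.554

The Beta mean is α/(α+β) = 36/(36+29) = 0.554.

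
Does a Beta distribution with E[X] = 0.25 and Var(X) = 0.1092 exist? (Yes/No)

A Beta with mean μ has variance μ(1−μ)/(α+β+1) < μ(1−μ).
Here μ(1−μ) = 0.25×0.75 = 0.1875, and 0.1092 < 0.1875.

Yes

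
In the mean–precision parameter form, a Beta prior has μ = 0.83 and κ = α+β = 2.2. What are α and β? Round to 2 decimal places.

Split κ in proportion μ : (1−μ): α = 0.83·2.2 = 1.83, β = 2.2 − 1.83 = 0.37.

α = 1.83, β = 0.37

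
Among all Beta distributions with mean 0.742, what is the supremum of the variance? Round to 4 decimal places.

0.1914

Var = μ(1−μ)/(α+β+1), which approaches μ(1−μ) as α+β → 0.
So the supremum is μ(1−μ) = 0.742×0.258 = 0.1914.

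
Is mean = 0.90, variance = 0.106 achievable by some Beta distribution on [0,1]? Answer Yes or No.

The Beta variance bound is σ² < μ(1−μ).
Here μ(1−μ) = 0.90×0.10 = 0.0900, and 0.106 ≥ 0.0900.

No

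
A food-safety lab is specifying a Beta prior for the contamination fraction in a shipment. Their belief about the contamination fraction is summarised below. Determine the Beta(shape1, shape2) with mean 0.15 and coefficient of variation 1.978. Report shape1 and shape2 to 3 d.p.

shape1 = 0.067, shape2 = 0.381

Var = (CV·μ)² = (1.978×0.15)² = 0.088031.
shape1+shape2 = μ(1−μ)/Var − 1 = 0.1275/0.088031 − 1 = 0.4484.
Thus shape1 = 0.15·0.4484 = 0.067 and shape2 = 0.85·0.4484 = 0.381.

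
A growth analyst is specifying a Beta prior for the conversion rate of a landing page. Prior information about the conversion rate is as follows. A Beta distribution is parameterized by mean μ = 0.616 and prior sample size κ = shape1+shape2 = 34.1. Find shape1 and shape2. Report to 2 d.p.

shape1 = 21.01, shape2 = 13.09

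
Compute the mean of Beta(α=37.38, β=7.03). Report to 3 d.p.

E[X] = α/(α+β) = 37.38/44.41 = 0.842.

0.842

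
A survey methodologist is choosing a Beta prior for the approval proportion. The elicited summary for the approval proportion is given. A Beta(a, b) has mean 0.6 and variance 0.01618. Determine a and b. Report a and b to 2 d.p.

a = 8.30, b = 5.53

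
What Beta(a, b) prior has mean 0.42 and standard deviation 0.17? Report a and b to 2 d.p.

a = 3.12, b = 4.31

Variance = 0.17² = 0.0289. The moment-matching identity a+b = μ(1−μ)/Var − 1 gives
a+b = 0.2436/0.0289 − 1 = 7.4291, so a = μ·7.4291 = 3.12 and b = (1−μ)·7.4291 = 4.31.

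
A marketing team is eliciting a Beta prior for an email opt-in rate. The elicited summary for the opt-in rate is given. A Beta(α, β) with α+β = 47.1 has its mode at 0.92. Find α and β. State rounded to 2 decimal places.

α = 42.49, β = 4.61

Since the density peak of Beta(α,β) is at (α−1)/(α+β−2),
α = 1 + 0.92(47.1−2) = 42.49 and β = 47.1 − 42.49 = 4.61.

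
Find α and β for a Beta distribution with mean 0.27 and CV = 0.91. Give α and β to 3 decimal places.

Var = (CV·μ)² = (0.91×0.27)² = 0.060368.
α+β = μ(1−μ)/Var − 1 = 0.1971/0.060368 − 1 = 2.2649.
Thus α = 0.27·2.2649 = 0.612 and β = 0.73·2.2649 = 1.653.

α = 0.612, β = 1.653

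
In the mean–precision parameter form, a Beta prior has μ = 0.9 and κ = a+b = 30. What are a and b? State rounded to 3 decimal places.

a = μκ = 0.9×30 = 27.000 and b = (1−μ)κ = 0.1×30 = 3.000.

a = 27.000, b = 3.000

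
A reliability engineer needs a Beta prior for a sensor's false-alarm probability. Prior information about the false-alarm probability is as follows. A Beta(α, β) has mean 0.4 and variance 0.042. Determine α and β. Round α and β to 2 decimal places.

α = 1.89, β = 2.83

Write ν = α+β; then α = μν and Var = μ(1−μ)/(ν+1).
ν = μ(1−μ)/Var − 1 = 0.24/0.042 − 1 = 4.7143.
α = 0.4·4.7143 = 1.89, β = 0.6·4.7143 = 2.83.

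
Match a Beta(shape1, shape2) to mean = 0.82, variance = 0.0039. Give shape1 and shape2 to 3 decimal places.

shape1 = 30.214, shape2 = 6.632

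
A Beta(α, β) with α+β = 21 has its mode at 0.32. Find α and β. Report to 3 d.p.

Mode = (α−1)/(κ−2) with κ = α+β, so α−1 = 0.32·19 = 6.080.
α = 7.080; β = κ − α = 13.920.

α = 7.080, β = 13.920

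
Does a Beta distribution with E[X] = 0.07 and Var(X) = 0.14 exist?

No

A Beta with mean μ has variance μ(1−μ)/(α+β+1) < μ(1−μ).
Here μ(1−μ) = 0.07×0.93 = 0.0651, and 0.14 ≥ 0.0651.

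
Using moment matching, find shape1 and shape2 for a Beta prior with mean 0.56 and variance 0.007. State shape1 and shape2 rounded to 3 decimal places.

By moment matching, shape1+shape2 = μ(1−μ)/σ² − 1 = (0.56·0.44)/0.007 − 1 = 35.2000 − 1 = 34.2000.
Since shape1/(shape1+shape2) = μ, shape1 = 0.56·34.2000 = 19.152 and shape2 = 0.44·34.2000 = 15.048.

shape1 = 19.152, shape2 = 15.048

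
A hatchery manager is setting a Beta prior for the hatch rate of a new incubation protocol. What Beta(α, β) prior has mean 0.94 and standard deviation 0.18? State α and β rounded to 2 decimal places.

Variance = 0.18² = 0.0324. The moment-matching identity α+β = μ(1−μ)/Var − 1 gives
α+β = 0.0564/0.0324 − 1 = 0.7407, so α = μ·0.7407 = 0.70 and β = (1−μ)·0.7407 = 0.04.

α = 0.70, β = 0.04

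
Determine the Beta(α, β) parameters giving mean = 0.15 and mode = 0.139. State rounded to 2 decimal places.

With s = α+β: μ = α/s and mode = (α−1)/(s−2). Eliminating α = μs,
μs − 1 = m(s−2) ⇒ s(μ−m) = 1−2m ⇒ s = 0.722/0.011 = 65.6364.
So α = μs = 9.85, β = (1−μ)s = 55.79.

α = 9.85, β = 55.79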